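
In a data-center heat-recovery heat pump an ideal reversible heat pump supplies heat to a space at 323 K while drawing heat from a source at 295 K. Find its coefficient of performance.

COP_HP ≈ 11.54

COP_HP = T_H/(T_H − T_C) = 323.00/(323.00 − 295.00) = 11.54.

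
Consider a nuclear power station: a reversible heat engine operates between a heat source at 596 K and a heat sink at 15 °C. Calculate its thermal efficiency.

η ≈ 0.5165

T_C = 15 °C → 15 + 273.15 = 288.15 K.
For a reversible engine, η = 1 − T_C/T_H = 1 − 288.15/596.00 = 0.5165.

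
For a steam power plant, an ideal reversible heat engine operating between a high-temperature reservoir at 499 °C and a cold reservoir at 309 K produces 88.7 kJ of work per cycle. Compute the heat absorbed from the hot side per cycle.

T_H = 499 °C → 499 + 273.15 = 772.15 K.
For a reversible engine, η = 1 − T_C/T_H = 1 − 309.00/772.15 = 0.5998.
Q_H = W/η = 88.7/0.5998 = 148 kJ.

Q_H ≈ 148 kJ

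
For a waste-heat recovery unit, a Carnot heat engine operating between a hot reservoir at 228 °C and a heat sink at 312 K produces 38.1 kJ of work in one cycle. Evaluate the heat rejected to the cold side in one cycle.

Q_C ≈ 62.8 kJ

T_H = 228 °C → 228 + 273.15 = 501.15 K.
η_rev = 1 − T_C/T_H = 1 − 312.00/501.15 = 0.3774.
Since Q_C/Q_H = T_C/T_H and Q_H = W/η, Q_C = W·T_C/(T_H − T_C) = 38.1 × 312.00/189.15 = 62.8 kJ.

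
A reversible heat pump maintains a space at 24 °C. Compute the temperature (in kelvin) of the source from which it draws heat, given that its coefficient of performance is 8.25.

T_C ≈ 261.1 K

T_H = 24 °C → 24 + 273.15 = 297.15 K.
COP_HP = T_H/(T_H − T_C) ⇒ T_C = T_H·(COP_HP − 1)/COP_HP = 297.15 × (8.25 − 1)/8.25 = 261.1 K.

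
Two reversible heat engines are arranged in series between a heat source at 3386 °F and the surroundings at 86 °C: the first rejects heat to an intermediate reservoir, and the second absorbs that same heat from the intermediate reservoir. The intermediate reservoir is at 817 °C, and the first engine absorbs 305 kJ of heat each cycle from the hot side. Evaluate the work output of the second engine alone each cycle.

T_H = 3386 °F → (3386 − 32) × 5/9 = 1863.33 °C = 2136.48 K.
T_C = 86 °C → 86 + 273.15 = 359.15 K.
T_m = 817 °C → 817 + 273.15 = 1090.15 K.
Heat entering the second stage: Q_m = Q_H·(T_m/T_H) = 305 × 1090.15/2136.48 = 156 kJ.
Second-stage efficiency η₂ = 1 − T_C/T_m = 1 − 359.15/1090.15 = 0.6705, so W₂ = η₂·Q_m = 104 kJ.

W₂ ≈ 104 kJ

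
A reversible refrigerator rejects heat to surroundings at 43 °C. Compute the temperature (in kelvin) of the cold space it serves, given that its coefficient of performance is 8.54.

T_C ≈ 283 K

T_H = 43 °C → 43 + 273.15 = 316.15 K.
COP_R = T_C/(T_H − T_C) ⇒ T_C = T_H·COP_R/(1 + COP_R) = 316.15 × 8.54/(1 + 8.54) = 283 K.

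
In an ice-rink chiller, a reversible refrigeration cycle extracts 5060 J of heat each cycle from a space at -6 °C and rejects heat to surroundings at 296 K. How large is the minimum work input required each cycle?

W_in ≈ 546 J

T_C = -6 °C → -6 + 273.15 = 267.15 K.
The reversible coefficient of performance is COP_R = T_C/(T_H − T_C) = 267.15/28.85 = 9.2600.
W = Q_C/COP_R = 5060/9.2600 = 546 J.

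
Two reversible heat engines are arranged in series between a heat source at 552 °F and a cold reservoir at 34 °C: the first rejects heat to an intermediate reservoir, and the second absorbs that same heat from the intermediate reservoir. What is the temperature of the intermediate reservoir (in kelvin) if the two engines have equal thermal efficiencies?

T_H = 552 °F → (552 − 32) × 5/9 = 288.89 °C = 562.04 K.
T_C = 34 °C → 34 + 273.15 = 307.15 K.
Equal efficiencies require 1 − T_m/T_H = 1 − T_C/T_m, i.e. T_m/T_H = T_C/T_m, so T_m = √(T_H·T_C) = √(562.04 × 307.15) = 415 K.

T_m ≈ 415 K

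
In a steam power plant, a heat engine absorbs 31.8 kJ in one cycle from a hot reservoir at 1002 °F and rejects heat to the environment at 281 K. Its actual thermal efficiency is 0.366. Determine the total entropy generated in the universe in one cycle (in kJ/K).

T_H = 1002 °F → (1002 − 32) × 5/9 = 538.89 °C = 812.04 K.
W = η·Q_H = 0.366 × 31.8 = 11.64 kJ, so Q_C = Q_H − W = 20.16 kJ.
Reservoir entropy changes: ΔS_H = −Q_H/T_H = −31.8/812.04 = -0.03916 kJ/K and ΔS_C = +Q_C/T_C = 20.16/281.00 = 0.07175 kJ/K.
ΔS_univ = −Q_H/T_H + Q_C/T_C = 0.0326 kJ/K (> 0, since η = 0.366 < η_Carnot = 0.654).

ΔS_univ ≈ 0.0326 kJ/K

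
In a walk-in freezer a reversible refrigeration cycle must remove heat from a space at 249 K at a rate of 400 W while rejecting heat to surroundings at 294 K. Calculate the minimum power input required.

For a reversible refrigerator, COP_R = T_C/(T_H − T_C) = 249.00/45.00 = 5.5333.
W = Q_C/COP_R = 400/5.5333 = 72.3 W.

Ẇ_in ≈ 72.3 W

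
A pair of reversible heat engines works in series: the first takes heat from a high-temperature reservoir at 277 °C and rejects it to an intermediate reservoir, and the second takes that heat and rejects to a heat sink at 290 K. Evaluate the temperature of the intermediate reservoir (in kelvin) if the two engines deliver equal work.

T_H = 277 °C → 277 + 273.15 = 550.15 K.
For reversible stages Q_m = Q_H·(T_m/T_H). Setting W₁ = Q_H(1 − T_m/T_H) equal to W₂ = Q_m(1 − T_C/T_m) = Q_H·(T_m − T_C)/T_H gives T_H − T_m = T_m − T_C, so T_m = (T_H + T_C)/2 = (550.15 + 290.00)/2 = 420 K.

T_m ≈ 420 K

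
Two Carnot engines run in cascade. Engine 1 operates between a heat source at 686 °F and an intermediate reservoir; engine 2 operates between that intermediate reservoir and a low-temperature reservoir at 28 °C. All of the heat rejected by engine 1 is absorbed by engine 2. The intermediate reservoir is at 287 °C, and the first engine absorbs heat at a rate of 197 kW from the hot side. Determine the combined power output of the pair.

T_H = 686 °F → (686 − 32) × 5/9 = 363.33 °C = 636.48 K.
T_C = 28 °C → 28 + 273.15 = 301.15 K.
Two reversible stages in series are equivalent to a single Carnot engine between T_H and T_C, so η_total = 1 − T_C/T_H = 1 − 301.15/636.48 = 0.5269.
W_total = η_total · Q_H = 0.5269 × 197 = 103.8 kW.

Ẇ_total ≈ 103.8 kW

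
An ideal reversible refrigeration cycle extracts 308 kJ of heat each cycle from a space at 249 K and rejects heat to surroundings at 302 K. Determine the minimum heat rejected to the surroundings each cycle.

For a reversible cycle Q_H/Q_C = T_H/T_C, so Q_H = Q_C·T_H/T_C = 308 × 302.00/249.00 = 373.6 kJ.

Q_H ≈ 373.6 kJ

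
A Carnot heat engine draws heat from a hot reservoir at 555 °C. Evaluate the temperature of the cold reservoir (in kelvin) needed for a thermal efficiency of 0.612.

T_H = 555 °C → 555 + 273.15 = 828.15 K.
From η = 1 − T_C/T_H, T_C = T_H·(1 − η) = 828.15 × (1 − 0.612) = 321 K.

T_C ≈ 321 K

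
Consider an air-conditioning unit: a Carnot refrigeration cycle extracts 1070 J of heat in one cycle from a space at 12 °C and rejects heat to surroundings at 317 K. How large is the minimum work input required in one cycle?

W_in ≈ 120 J

T_C = 12 °C → 12 + 273.15 = 285.15 K.
The reversible coefficient of performance is COP_R = T_C/(T_H − T_C) = 285.15/31.85 = 8.9529.
W = Q_C/COP_R = 1070/8.9529 = 120 J.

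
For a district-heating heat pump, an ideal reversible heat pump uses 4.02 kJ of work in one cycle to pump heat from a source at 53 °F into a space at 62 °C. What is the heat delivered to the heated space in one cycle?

T_H = 62 °C → 62 + 273.15 = 335.15 K.
T_C = 53 °F → (53 − 32) × 5/9 = 11.67 °C = 284.82 K.
Reversible heating COP: COP_HP = T_H/(T_H − T_C) = 335.15/50.33 = 6.6586.
Q_H = COP_HP · W = 6.6586 × 4.02 = 26.8 kJ.

Q_H ≈ 26.8 kJ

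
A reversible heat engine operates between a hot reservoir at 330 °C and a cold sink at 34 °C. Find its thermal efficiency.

η ≈ 0.4908

T_H = 330 °C → 330 + 273.15 = 603.15 K.
T_C = 34 °C → 34 + 273.15 = 307.15 K.
η_rev = 1 − T_C/T_H = 1 − 307.15/603.15 = 0.4908.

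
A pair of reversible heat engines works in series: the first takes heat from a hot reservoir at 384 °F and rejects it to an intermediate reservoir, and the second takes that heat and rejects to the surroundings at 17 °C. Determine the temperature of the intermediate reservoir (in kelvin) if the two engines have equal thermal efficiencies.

T_H = 384 °F → (384 − 32) × 5/9 = 195.56 °C = 468.71 K.
T_C = 17 °C → 17 + 273.15 = 290.15 K.
Equal efficiencies require 1 − T_m/T_H = 1 − T_C/T_m, i.e. T_m/T_H = T_C/T_m, so T_m = √(T_H·T_C) = √(468.71 × 290.15) = 368.8 K.

T_m ≈ 368.8 K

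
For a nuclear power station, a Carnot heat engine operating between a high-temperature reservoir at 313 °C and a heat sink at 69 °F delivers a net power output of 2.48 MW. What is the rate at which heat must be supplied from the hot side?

Q̇_H ≈ 4.97 MW

T_H = 313 °C → 313 + 273.15 = 586.15 K.
T_C = 69 °F → (69 − 32) × 5/9 = 20.56 °C = 293.71 K.
η_rev = 1 − T_C/T_H = 1 − 293.71/586.15 = 0.4989.
Q_H = W/η = 2.48/0.4989 = 4.97 MW.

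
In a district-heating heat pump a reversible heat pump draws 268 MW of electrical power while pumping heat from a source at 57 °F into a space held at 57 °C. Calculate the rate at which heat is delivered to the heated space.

T_H = 57 °C → 57 + 273.15 = 330.15 K.
T_C = 57 °F → (57 − 32) × 5/9 = 13.89 °C = 287.04 K.
For a reversible heat pump, COP_HP = T_H/(T_H − T_C) = 330.15/43.11 = 7.6581.
Q_H = COP_HP · W = 7.6581 × 268 = 2050 MW.

Q̇_H ≈ 2050 MW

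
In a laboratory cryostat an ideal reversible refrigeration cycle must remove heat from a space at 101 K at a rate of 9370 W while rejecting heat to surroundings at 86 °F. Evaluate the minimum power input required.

Ẇ_in ≈ 18800 W

T_H = 86 °F → (86 − 32) × 5/9 = 30.00 °C = 303.15 K.
Carnot COP: COP_R = T_C/(T_H − T_C) = 101.00/202.15 = 0.4996.
W = Q_C/COP_R = 9370/0.4996 = 18800 W.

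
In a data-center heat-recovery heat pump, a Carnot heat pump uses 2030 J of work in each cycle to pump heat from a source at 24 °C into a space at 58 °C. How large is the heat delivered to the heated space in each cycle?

T_H = 58 °C → 58 + 273.15 = 331.15 K.
T_C = 24 °C → 24 + 273.15 = 297.15 K.
The Carnot heat-pump COP is COP_HP = T_H/(T_H − T_C) = 331.15/34.00 = 9.7397.
Q_H = COP_HP · W = 9.7397 × 2030 = 19800 J.

Q_H ≈ 19800 J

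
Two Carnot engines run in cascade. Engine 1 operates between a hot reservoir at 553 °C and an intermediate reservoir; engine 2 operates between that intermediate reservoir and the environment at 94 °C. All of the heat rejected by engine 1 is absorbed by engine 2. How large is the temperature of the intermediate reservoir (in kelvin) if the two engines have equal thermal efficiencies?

T_H = 553 °C → 553 + 273.15 = 826.15 K.
T_C = 94 °C → 94 + 273.15 = 367.15 K.
Equal efficiencies require 1 − T_m/T_H = 1 − T_C/T_m, i.e. T_m/T_H = T_C/T_m, so T_m = √(T_H·T_C) = √(826.15 × 367.15) = 551 K.

T_m ≈ 551 K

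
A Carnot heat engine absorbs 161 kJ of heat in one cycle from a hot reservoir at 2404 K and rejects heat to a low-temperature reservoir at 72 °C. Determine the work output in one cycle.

T_C = 72 °C → 72 + 273.15 = 345.15 K.
Since the cycle is reversible, η = 1 − T_C/T_H = 1 − 345.15/2404.00 = 0.8564.
W = η·Q_H = 0.8564 × 161 = 138 kJ.

W ≈ 138 kJ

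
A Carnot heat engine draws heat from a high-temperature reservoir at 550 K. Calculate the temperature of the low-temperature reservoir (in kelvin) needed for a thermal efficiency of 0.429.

From η = 1 − T_C/T_H, T_C = T_H·(1 − η) = 550.00 × (1 − 0.429) = 314 K.

T_C ≈ 314 K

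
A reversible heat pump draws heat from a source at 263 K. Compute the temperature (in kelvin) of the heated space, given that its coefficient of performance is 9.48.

T_H ≈ 294 K

COP_HP = T_H/(T_H − T_C) ⇒ T_H = T_C·COP_HP/(COP_HP − 1) = 263.00 × 9.48/(9.48 − 1) = 294 K.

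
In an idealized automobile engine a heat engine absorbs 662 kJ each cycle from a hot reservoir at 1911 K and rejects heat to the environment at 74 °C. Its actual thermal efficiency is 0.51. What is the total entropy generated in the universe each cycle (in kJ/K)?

T_C = 74 °C → 74 + 273.15 = 347.15 K.
W = η·Q_H = 0.51 × 662 = 337.6 kJ, so Q_C = Q_H − W = 324.4 kJ.
The hot reservoir loses entropy Q_H/T_H = 662/1911.00 = 0.3464 kJ/K; the cold reservoir gains Q_C/T_C = 324.4/347.15 = 0.9344 kJ/K.
ΔS_univ = −Q_H/T_H + Q_C/T_C = 0.588 kJ/K (> 0, since η = 0.51 < η_Carnot = 0.818).

ΔS_univ ≈ 0.588 kJ/K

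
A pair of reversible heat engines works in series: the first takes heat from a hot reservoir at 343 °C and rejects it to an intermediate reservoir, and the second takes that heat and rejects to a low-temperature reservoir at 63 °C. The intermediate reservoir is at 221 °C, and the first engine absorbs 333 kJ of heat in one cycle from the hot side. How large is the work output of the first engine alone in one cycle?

T_H = 343 °C → 343 + 273.15 = 616.15 K.
T_C = 63 °C → 63 + 273.15 = 336.15 K.
T_m = 221 °C → 221 + 273.15 = 494.15 K.
First-stage efficiency η₁ = 1 − T_m/T_H = 1 − 494.15/616.15 = 0.1980.
W₁ = η₁·Q_H = 0.1980 × 333 = 65.94 kJ.

W₁ ≈ 65.94 kJ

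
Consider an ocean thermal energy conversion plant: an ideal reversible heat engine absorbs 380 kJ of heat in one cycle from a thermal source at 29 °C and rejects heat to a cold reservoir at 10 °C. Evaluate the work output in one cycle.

T_H = 29 °C → 29 + 273.15 = 302.15 K.
T_C = 10 °C → 10 + 273.15 = 283.15 K.
Carnot efficiency: η = 1 − T_C/T_H = 1 − 283.15/302.15 = 0.0629.
W = η·Q_H = 0.0629 × 380 = 23.90 kJ.

W ≈ 23.90 kJ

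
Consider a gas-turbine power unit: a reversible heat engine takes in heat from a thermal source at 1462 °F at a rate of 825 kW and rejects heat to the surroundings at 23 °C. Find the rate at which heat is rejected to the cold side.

T_H = 1462 °F → (1462 − 32) × 5/9 = 794.44 °C = 1067.59 K.
T_C = 23 °C → 23 + 273.15 = 296.15 K.
Carnot efficiency: η = 1 − T_C/T_H = 1 − 296.15/1067.59 = 0.7226.
For a reversible cycle Q_C/Q_H = T_C/T_H, so Q_C = 825 × 296.15/1067.59 = 229 kW.

Q̇_C ≈ 229 kW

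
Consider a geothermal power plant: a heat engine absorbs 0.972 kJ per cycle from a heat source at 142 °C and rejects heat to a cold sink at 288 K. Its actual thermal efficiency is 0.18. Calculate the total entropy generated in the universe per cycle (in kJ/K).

T_H = 142 °C → 142 + 273.15 = 415.15 K.
W = η·Q_H = 0.18 × 0.972 = 0.1750 kJ, so Q_C = Q_H − W = 0.7970 kJ.
Entropy balance on the reservoirs: −Q_H/T_H = -0.002341 kJ/K, +Q_C/T_C = 0.002767 kJ/K.
ΔS_univ = −Q_H/T_H + Q_C/T_C = 4.26e-04 kJ/K (> 0, since η = 0.18 < η_Carnot = 0.306).

ΔS_univ ≈ 4.26e-04 kJ/K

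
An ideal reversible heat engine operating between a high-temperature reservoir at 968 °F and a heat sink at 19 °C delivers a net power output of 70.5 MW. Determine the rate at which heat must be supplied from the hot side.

Q̇_H ≈ 112 MW

T_H = 968 °F → (968 − 32) × 5/9 = 520.00 °C = 793.15 K.
T_C = 19 °C → 19 + 273.15 = 292.15 K.
Since the cycle is reversible, η = 1 − T_C/T_H = 1 − 292.15/793.15 = 0.6317.
Q_H = W/η = 70.5/0.6317 = 112 MW.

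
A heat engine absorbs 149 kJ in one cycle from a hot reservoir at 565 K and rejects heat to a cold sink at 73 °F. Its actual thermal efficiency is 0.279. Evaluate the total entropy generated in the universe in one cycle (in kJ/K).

ΔS_univ ≈ 0.09931 kJ/K

T_C = 73 °F → (73 − 32) × 5/9 = 22.78 °C = 295.93 K.
W = η·Q_H = 0.279 × 149 = 41.57 kJ, so Q_C = Q_H − W = 107.4 kJ.
Entropy balance on the reservoirs: −Q_H/T_H = -0.2637 kJ/K, +Q_C/T_C = 0.3630 kJ/K.
ΔS_univ = −Q_H/T_H + Q_C/T_C = 0.09931 kJ/K (> 0, since η = 0.279 < η_Carnot = 0.476).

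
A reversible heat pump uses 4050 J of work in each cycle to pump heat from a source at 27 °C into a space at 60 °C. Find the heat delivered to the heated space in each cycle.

T_H = 60 °C → 60 + 273.15 = 333.15 K.
T_C = 27 °C → 27 + 273.15 = 300.15 K.
Reversible heating COP: COP_HP = T_H/(T_H − T_C) = 333.15/33.00 = 10.0955.
Q_H = COP_HP · W = 10.0955 × 4050 = 40900 J.

Q_H ≈ 40900 J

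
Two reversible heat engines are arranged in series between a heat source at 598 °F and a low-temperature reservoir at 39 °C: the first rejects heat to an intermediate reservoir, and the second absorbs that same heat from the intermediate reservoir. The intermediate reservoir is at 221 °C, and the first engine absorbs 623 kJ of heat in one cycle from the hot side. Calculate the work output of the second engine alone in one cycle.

T_H = 598 °F → (598 − 32) × 5/9 = 314.44 °C = 587.59 K.
T_C = 39 °C → 39 + 273.15 = 312.15 K.
T_m = 221 °C → 221 + 273.15 = 494.15 K.
Heat entering the second stage: Q_m = Q_H·(T_m/T_H) = 623 × 494.15/587.59 = 524 kJ.
Second-stage efficiency η₂ = 1 − T_C/T_m = 1 − 312.15/494.15 = 0.3683, so W₂ = η₂·Q_m = 193 kJ.

W₂ ≈ 193 kJ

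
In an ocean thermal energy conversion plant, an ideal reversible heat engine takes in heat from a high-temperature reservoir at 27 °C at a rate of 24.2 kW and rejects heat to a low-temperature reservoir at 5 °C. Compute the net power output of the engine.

Ẇ ≈ 1.77 kW

T_H = 27 °C → 27 + 273.15 = 300.15 K.
T_C = 5 °C → 5 + 273.15 = 278.15 K.
Since the cycle is reversible, η = 1 − T_C/T_H = 1 − 278.15/300.15 = 0.0733.
W = η·Q_H = 0.0733 × 24.2 = 1.77 kW.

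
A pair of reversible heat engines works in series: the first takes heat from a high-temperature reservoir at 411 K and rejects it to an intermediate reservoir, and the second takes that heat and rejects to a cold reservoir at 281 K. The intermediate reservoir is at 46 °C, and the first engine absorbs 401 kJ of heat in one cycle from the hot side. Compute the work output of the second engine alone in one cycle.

T_m = 46 °C → 46 + 273.15 = 319.15 K.
Heat entering the second stage: Q_m = Q_H·(T_m/T_H) = 401 × 319.15/411.00 = 311.4 kJ.
Second-stage efficiency η₂ = 1 − T_C/T_m = 1 − 281.00/319.15 = 0.1195, so W₂ = η₂·Q_m = 37.22 kJ.

W₂ ≈ 37.22 kJ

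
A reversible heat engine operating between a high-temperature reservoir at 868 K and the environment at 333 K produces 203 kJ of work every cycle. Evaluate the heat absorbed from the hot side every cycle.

Since the cycle is reversible, η = 1 − T_C/T_H = 1 − 333.00/868.00 = 0.6164.
Q_H = W/η = 203/0.6164 = 329.4 kJ.

Q_H ≈ 329.4 kJ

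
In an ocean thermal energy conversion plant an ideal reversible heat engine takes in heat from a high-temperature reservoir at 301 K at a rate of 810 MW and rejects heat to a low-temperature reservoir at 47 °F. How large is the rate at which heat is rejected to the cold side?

T_C = 47 °F → (47 − 32) × 5/9 = 8.33 °C = 281.48 K.
Carnot efficiency: η = 1 − T_C/T_H = 1 − 281.48/301.00 = 0.0648.
For a reversible cycle Q_C/Q_H = T_C/T_H, so Q_C = 810 × 281.48/301.00 = 757.5 MW.

Q̇_C ≈ 757.5 MW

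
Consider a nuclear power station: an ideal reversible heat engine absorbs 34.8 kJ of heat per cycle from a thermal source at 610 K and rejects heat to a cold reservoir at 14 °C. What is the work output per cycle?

T_C = 14 °C → 14 + 273.15 = 287.15 K.
η_rev = 1 − T_C/T_H = 1 − 287.15/610.00 = 0.5293.
W = η·Q_H = 0.5293 × 34.8 = 18.4 kJ.

W ≈ 18.4 kJ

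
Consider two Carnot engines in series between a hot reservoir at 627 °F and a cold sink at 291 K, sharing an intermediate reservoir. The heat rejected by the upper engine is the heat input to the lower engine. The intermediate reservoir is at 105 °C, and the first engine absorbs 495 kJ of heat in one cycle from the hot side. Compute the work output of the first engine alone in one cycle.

T_H = 627 °F → (627 − 32) × 5/9 = 330.56 °C = 603.71 K.
T_m = 105 °C → 105 + 273.15 = 378.15 K.
First-stage efficiency η₁ = 1 − T_m/T_H = 1 − 378.15/603.71 = 0.3736.
W₁ = η₁·Q_H = 0.3736 × 495 = 185 kJ.

W₁ ≈ 185 kJ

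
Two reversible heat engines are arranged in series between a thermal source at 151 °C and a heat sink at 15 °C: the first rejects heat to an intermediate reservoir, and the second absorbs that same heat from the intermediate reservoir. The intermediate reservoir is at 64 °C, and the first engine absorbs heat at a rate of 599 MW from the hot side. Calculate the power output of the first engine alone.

T_H = 151 °C → 151 + 273.15 = 424.15 K.
T_C = 15 °C → 15 + 273.15 = 288.15 K.
T_m = 64 °C → 64 + 273.15 = 337.15 K.
First-stage efficiency η₁ = 1 − T_m/T_H = 1 − 337.15/424.15 = 0.2051.
W₁ = η₁·Q_H = 0.2051 × 599 = 123 MW.

Ẇ₁ ≈ 123 MW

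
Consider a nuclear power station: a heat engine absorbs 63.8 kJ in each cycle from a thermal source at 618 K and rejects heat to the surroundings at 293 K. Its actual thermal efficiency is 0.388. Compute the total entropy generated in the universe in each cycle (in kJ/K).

W = η·Q_H = 0.388 × 63.8 = 24.75 kJ, so Q_C = Q_H − W = 39.05 kJ.
The hot reservoir loses entropy Q_H/T_H = 63.8/618.00 = 0.1032 kJ/K; the cold reservoir gains Q_C/T_C = 39.05/293.00 = 0.1333 kJ/K.
ΔS_univ = −Q_H/T_H + Q_C/T_C = 0.0300 kJ/K (> 0, since η = 0.388 < η_Carnot = 0.526).

ΔS_univ ≈ 0.0300 kJ/K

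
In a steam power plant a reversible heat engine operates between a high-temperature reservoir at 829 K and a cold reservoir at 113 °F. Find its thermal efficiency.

T_C = 113 °F → (113 − 32) × 5/9 = 45.00 °C = 318.15 K.
Since the cycle is reversible, η = 1 − T_C/T_H = 1 − 318.15/829.00 = 0.616.

η ≈ 0.616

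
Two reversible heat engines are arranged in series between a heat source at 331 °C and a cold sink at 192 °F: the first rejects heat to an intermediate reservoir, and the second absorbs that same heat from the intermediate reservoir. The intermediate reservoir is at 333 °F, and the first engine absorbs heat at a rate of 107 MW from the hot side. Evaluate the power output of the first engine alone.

Ẇ₁ ≈ 29.01 MW

T_H = 331 °C → 331 + 273.15 = 604.15 K.
T_C = 192 °F → (192 − 32) × 5/9 = 88.89 °C = 362.04 K.
T_m = 333 °F → (333 − 32) × 5/9 = 167.22 °C = 440.37 K.
First-stage efficiency η₁ = 1 − T_m/T_H = 1 − 440.37/604.15 = 0.2711.
W₁ = η₁·Q_H = 0.2711 × 107 = 29.01 MW.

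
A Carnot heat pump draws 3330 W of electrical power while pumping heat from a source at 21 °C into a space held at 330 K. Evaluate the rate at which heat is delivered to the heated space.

T_C = 21 °C → 21 + 273.15 = 294.15 K.
COP_HP = T_H/(T_H − T_C) = 330.00/35.85 = 9.2050.
Q_H = COP_HP · W = 9.2050 × 3330 = 30650 W.

Q̇_H ≈ 30650 W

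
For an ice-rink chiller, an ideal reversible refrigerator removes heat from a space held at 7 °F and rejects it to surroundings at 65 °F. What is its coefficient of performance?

T_H = 65 °F → (65 − 32) × 5/9 = 18.33 °C = 291.48 K.
T_C = 7 °F → (7 − 32) × 5/9 = -13.89 °C = 259.26 K.
COP_R = T_C/(T_H − T_C) = 259.26/(291.48 − 259.26) = 8.046.

COP_R ≈ 8.046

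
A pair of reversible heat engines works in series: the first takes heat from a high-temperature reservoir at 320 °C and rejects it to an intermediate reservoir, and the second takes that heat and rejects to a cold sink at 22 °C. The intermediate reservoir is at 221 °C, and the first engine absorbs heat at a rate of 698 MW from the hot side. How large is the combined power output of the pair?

T_H = 320 °C → 320 + 273.15 = 593.15 K.
T_C = 22 °C → 22 + 273.15 = 295.15 K.
Two reversible stages in series are equivalent to a single Carnot engine between T_H and T_C, so η_total = 1 − T_C/T_H = 1 − 295.15/593.15 = 0.5024.
W_total = η_total · Q_H = 0.5024 × 698 = 351 MW.

Ẇ_total ≈ 351 MW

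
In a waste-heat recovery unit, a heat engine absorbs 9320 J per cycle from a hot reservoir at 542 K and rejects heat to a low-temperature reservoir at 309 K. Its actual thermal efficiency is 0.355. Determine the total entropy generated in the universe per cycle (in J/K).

ΔS_univ ≈ 2.259 J/K

W = η·Q_H = 0.355 × 9320 = 3309 J, so Q_C = Q_H − W = 6011 J.
Reservoir entropy changes: ΔS_H = −Q_H/T_H = −9320/542.00 = -17.20 J/K and ΔS_C = +Q_C/T_C = 6011/309.00 = 19.45 J/K.
ΔS_univ = −Q_H/T_H + Q_C/T_C = 2.259 J/K (> 0, since η = 0.355 < η_Carnot = 0.430).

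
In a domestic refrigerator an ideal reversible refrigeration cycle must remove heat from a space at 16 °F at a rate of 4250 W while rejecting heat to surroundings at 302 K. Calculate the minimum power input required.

Ẇ_in ≈ 607 W

T_C = 16 °F → (16 − 32) × 5/9 = -8.89 °C = 264.26 K.
For a reversible refrigerator, COP_R = T_C/(T_H − T_C) = 264.26/37.74 = 7.0024.
W = Q_C/COP_R = 4250/7.0024 = 607 W.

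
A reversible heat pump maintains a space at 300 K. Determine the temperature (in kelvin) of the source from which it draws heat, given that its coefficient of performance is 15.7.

COP_HP = T_H/(T_H − T_C) ⇒ T_C = T_H·(COP_HP − 1)/COP_HP = 300.00 × (15.7 − 1)/15.7 = 281 K.

T_C ≈ 281 K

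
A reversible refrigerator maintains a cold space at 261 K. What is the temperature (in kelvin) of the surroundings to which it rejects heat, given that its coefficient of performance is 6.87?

T_H ≈ 299 K

COP_R = T_C/(T_H − T_C) ⇒ T_H = T_C·(1 + 1/COP_R) = 261.00 × (1 + 1/6.87) = 299 K.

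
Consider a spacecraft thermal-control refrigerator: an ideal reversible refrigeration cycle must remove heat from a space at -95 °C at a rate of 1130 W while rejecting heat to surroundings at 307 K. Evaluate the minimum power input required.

T_C = -95 °C → -95 + 273.15 = 178.15 K.
The reversible coefficient of performance is COP_R = T_C/(T_H − T_C) = 178.15/128.85 = 1.3826.
W = Q_C/COP_R = 1130/1.3826 = 817.3 W.

Ẇ_in ≈ 817.3 W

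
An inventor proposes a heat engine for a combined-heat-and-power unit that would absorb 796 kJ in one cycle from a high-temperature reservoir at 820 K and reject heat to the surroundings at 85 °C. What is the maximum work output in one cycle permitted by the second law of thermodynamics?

T_C = 85 °C → 85 + 273.15 = 358.15 K.
The upper bound on efficiency is η_max = 1 − T_C/T_H = 1 − 358.15/820.00 = 0.5632.
W_max = η_max · Q_H = 0.5632 × 796 = 448.3 kJ.

W_max ≈ 448.3 kJ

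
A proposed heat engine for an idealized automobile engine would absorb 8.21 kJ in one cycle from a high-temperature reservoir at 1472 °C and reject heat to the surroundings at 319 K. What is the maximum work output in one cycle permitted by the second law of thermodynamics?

W_max ≈ 6.71 kJ

T_H = 1472 °C → 1472 + 273.15 = 1745.15 K.
The second-law ceiling is the Carnot efficiency, η_max = 1 − T_C/T_H = 1 − 319.00/1745.15 = 0.8172.
W_max = η_max · Q_H = 0.8172 × 8.21 = 6.71 kJ.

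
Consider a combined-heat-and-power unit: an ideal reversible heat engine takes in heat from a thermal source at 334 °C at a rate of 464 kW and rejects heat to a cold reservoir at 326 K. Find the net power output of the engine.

Ẇ ≈ 215 kW

T_H = 334 °C → 334 + 273.15 = 607.15 K.
η_rev = 1 − T_C/T_H = 1 − 326.00/607.15 = 0.4631.
W = η·Q_H = 0.4631 × 464 = 215 kW.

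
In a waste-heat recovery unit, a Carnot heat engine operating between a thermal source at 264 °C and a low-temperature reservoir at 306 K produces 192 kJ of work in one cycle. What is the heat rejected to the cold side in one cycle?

Q_C ≈ 254 kJ

T_H = 264 °C → 264 + 273.15 = 537.15 K.
Carnot efficiency: η = 1 − T_C/T_H = 1 − 306.00/537.15 = 0.4303.
Since Q_C/Q_H = T_C/T_H and Q_H = W/η, Q_C = W·T_C/(T_H − T_C) = 192 × 306.00/231.15 = 254 kJ.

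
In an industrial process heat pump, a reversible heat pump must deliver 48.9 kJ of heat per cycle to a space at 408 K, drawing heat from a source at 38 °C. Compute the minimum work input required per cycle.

T_C = 38 °C → 38 + 273.15 = 311.15 K.
The Carnot heat-pump COP is COP_HP = T_H/(T_H − T_C) = 408.00/96.85 = 4.2127.
W = Q_H/COP_HP = 48.9/4.2127 = 11.61 kJ.

W_in ≈ 11.61 kJ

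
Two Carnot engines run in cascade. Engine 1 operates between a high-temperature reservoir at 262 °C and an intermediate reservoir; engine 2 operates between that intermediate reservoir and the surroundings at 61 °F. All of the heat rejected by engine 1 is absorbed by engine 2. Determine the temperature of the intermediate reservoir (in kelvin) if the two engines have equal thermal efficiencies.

T_H = 262 °C → 262 + 273.15 = 535.15 K.
T_C = 61 °F → (61 − 32) × 5/9 = 16.11 °C = 289.26 K.
Equal efficiencies require 1 − T_m/T_H = 1 − T_C/T_m, i.e. T_m/T_H = T_C/T_m, so T_m = √(T_H·T_C) = √(535.15 × 289.26) = 393 K.

T_m ≈ 393 K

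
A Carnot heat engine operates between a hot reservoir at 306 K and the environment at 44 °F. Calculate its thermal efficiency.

η ≈ 0.0856

T_C = 44 °F → (44 − 32) × 5/9 = 6.67 °C = 279.82 K.
For a reversible engine, η = 1 − T_C/T_H = 1 − 279.82/306.00 = 0.0856.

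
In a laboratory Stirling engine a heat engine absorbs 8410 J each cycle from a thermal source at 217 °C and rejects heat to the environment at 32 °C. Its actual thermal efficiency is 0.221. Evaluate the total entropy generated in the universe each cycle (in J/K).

T_H = 217 °C → 217 + 273.15 = 490.15 K.
T_C = 32 °C → 32 + 273.15 = 305.15 K.
W = η·Q_H = 0.221 × 8410 = 1859 J, so Q_C = Q_H − W = 6551 J.
The hot reservoir loses entropy Q_H/T_H = 8410/490.15 = 17.16 J/K; the cold reservoir gains Q_C/T_C = 6551/305.15 = 21.47 J/K.
ΔS_univ = −Q_H/T_H + Q_C/T_C = 4.31 J/K (> 0, since η = 0.221 < η_Carnot = 0.377).

ΔS_univ ≈ 4.31 J/K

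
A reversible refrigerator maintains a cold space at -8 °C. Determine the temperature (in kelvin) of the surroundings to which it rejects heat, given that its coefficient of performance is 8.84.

T_H ≈ 295 K

T_C = -8 °C → -8 + 273.15 = 265.15 K.
COP_R = T_C/(T_H − T_C) ⇒ T_H = T_C·(1 + 1/COP_R) = 265.15 × (1 + 1/8.84) = 295 K.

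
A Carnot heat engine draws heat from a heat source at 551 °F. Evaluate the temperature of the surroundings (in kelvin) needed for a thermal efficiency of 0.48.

T_H = 551 °F → (551 − 32) × 5/9 = 288.33 °C = 561.48 K.
From η = 1 − T_C/T_H, T_C = T_H·(1 − η) = 561.48 × (1 − 0.48) = 292 K.

T_C ≈ 292 K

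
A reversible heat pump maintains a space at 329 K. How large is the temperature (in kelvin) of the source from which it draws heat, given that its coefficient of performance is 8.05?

COP_HP = T_H/(T_H − T_C) ⇒ T_C = T_H·(COP_HP − 1)/COP_HP = 329.00 × (8.05 − 1)/8.05 = 288 K.

T_C ≈ 288 K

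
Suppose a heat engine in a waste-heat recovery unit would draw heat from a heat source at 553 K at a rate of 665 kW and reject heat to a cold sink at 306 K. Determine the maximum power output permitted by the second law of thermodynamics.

Ẇ_max ≈ 297 kW

The second-law ceiling is the Carnot efficiency, η_max = 1 − T_C/T_H = 1 − 306.00/553.00 = 0.4467.
W_max = η_max · Q_H = 0.4467 × 665 = 297 kW.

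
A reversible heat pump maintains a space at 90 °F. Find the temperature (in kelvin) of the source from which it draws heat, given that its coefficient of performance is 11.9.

T_H = 90 °F → (90 − 32) × 5/9 = 32.22 °C = 305.37 K.
COP_HP = T_H/(T_H − T_C) ⇒ T_C = T_H·(COP_HP − 1)/COP_HP = 305.37 × (11.9 − 1)/11.9 = 279.7 K.

T_C ≈ 279.7 K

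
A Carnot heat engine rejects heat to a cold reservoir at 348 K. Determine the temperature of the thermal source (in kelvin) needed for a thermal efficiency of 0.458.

From η = 1 − T_C/T_H, solving for T_H gives T_H = T_C/(1 − η) = 348.00/(1 − 0.458) = 642.1 K.

T_H ≈ 642.1 K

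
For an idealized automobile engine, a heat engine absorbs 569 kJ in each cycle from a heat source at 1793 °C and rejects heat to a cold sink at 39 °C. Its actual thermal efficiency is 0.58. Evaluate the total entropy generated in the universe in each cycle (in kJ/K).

T_H = 1793 °C → 1793 + 273.15 = 2066.15 K.
T_C = 39 °C → 39 + 273.15 = 312.15 K.
W = η·Q_H = 0.58 × 569 = 330.0 kJ, so Q_C = Q_H − W = 239.0 kJ.
The hot reservoir loses entropy Q_H/T_H = 569/2066.15 = 0.2754 kJ/K; the cold reservoir gains Q_C/T_C = 239.0/312.15 = 0.7656 kJ/K.
ΔS_univ = −Q_H/T_H + Q_C/T_C = 0.490 kJ/K (> 0, since η = 0.58 < η_Carnot = 0.849).

ΔS_univ ≈ 0.490 kJ/K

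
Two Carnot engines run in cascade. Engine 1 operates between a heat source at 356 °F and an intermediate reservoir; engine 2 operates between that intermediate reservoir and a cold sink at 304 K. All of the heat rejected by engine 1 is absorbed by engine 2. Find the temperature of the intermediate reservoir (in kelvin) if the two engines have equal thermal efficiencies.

T_m ≈ 371 K

T_H = 356 °F → (356 − 32) × 5/9 = 180.00 °C = 453.15 K.
Equal efficiencies require 1 − T_m/T_H = 1 − T_C/T_m, i.e. T_m/T_H = T_C/T_m, so T_m = √(T_H·T_C) = √(453.15 × 304.00) = 371 K.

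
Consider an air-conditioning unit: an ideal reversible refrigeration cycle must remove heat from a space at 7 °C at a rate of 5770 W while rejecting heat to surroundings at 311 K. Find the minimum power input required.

T_C = 7 °C → 7 + 273.15 = 280.15 K.
The reversible coefficient of performance is COP_R = T_C/(T_H − T_C) = 280.15/30.85 = 9.0810.
W = Q_C/COP_R = 5770/9.0810 = 635 W.

Ẇ_in ≈ 635 W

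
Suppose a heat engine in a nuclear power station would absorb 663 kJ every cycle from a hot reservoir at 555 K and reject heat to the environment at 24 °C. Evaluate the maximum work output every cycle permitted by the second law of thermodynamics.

W_max ≈ 308.0 kJ

T_C = 24 °C → 24 + 273.15 = 297.15 K.
The upper bound on efficiency is η_max = 1 − T_C/T_H = 1 − 297.15/555.00 = 0.4646.
W_max = η_max · Q_H = 0.4646 × 663 = 308.0 kJ.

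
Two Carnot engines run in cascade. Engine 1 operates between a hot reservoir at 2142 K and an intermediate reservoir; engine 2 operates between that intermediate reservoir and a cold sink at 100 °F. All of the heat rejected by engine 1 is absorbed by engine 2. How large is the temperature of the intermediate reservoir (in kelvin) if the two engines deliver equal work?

T_C = 100 °F → (100 − 32) × 5/9 = 37.78 °C = 310.93 K.
For reversible stages Q_m = Q_H·(T_m/T_H). Setting W₁ = Q_H(1 − T_m/T_H) equal to W₂ = Q_m(1 − T_C/T_m) = Q_H·(T_m − T_C)/T_H gives T_H − T_m = T_m − T_C, so T_m = (T_H + T_C)/2 = (2142.00 + 310.93)/2 = 1230 K.

T_m ≈ 1230 K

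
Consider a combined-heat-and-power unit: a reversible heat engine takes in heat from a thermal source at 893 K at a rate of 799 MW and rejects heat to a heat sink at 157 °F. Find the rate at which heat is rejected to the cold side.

T_C = 157 °F → (157 − 32) × 5/9 = 69.44 °C = 342.59 K.
η_rev = 1 − T_C/T_H = 1 − 342.59/893.00 = 0.6164.
For a reversible cycle Q_C/Q_H = T_C/T_H, so Q_C = 799 × 342.59/893.00 = 307 MW.

Q̇_C ≈ 307 MW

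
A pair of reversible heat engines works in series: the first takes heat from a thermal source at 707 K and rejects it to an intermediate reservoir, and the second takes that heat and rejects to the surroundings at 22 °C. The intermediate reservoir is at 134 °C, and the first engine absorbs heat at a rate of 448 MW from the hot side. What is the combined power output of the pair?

T_C = 22 °C → 22 + 273.15 = 295.15 K.
Two reversible stages in series are equivalent to a single Carnot engine between T_H and T_C, so η_total = 1 − T_C/T_H = 1 − 295.15/707.00 = 0.5825.
W_total = η_total · Q_H = 0.5825 × 448 = 261 MW.

Ẇ_total ≈ 261 MW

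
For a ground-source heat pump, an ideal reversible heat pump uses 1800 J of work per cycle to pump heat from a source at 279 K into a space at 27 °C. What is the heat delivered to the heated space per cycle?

T_H = 27 °C → 27 + 273.15 = 300.15 K.
Reversible heating COP: COP_HP = T_H/(T_H − T_C) = 300.15/21.15 = 14.1915.
Q_H = COP_HP · W = 14.1915 × 1800 = 25540 J.

Q_H ≈ 25540 J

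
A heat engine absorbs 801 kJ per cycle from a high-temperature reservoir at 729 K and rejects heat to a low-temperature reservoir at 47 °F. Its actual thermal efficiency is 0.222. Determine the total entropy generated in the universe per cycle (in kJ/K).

T_C = 47 °F → (47 − 32) × 5/9 = 8.33 °C = 281.48 K.
W = η·Q_H = 0.222 × 801 = 177.8 kJ, so Q_C = Q_H − W = 623.2 kJ.
The hot reservoir loses entropy Q_H/T_H = 801/729.00 = 1.099 kJ/K; the cold reservoir gains Q_C/T_C = 623.2/281.48 = 2.214 kJ/K.
ΔS_univ = −Q_H/T_H + Q_C/T_C = 1.12 kJ/K (> 0, since η = 0.222 < η_Carnot = 0.614).

ΔS_univ ≈ 1.12 kJ/K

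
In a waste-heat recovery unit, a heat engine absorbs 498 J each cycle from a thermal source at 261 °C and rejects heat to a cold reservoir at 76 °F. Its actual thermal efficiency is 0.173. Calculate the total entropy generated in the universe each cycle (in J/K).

T_H = 261 °C → 261 + 273.15 = 534.15 K.
T_C = 76 °F → (76 − 32) × 5/9 = 24.44 °C = 297.59 K.
W = η·Q_H = 0.173 × 498 = 86.15 J, so Q_C = Q_H − W = 411.8 J.
Reservoir entropy changes: ΔS_H = −Q_H/T_H = −498/534.15 = -0.9323 J/K and ΔS_C = +Q_C/T_C = 411.8/297.59 = 1.384 J/K.
ΔS_univ = −Q_H/T_H + Q_C/T_C = 0.452 J/K (> 0, since η = 0.173 < η_Carnot = 0.443).

ΔS_univ ≈ 0.452 J/K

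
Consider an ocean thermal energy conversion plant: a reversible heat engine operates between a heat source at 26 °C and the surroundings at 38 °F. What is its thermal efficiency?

T_H = 26 °C → 26 + 273.15 = 299.15 K.
T_C = 38 °F → (38 − 32) × 5/9 = 3.33 °C = 276.48 K.
For a reversible engine, η = 1 − T_C/T_H = 1 − 276.48/299.15 = 0.0758.

η ≈ 0.0758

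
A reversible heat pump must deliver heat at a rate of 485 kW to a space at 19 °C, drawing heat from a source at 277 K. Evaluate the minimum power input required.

T_H = 19 °C → 19 + 273.15 = 292.15 K.
For a reversible heat pump, COP_HP = T_H/(T_H − T_C) = 292.15/15.15 = 19.2838.
W = Q_H/COP_HP = 485/19.2838 = 25.2 kW.

Ẇ_in ≈ 25.2 kW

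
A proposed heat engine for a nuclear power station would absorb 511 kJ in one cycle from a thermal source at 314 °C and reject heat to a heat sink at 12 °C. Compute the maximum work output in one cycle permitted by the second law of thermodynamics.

T_H = 314 °C → 314 + 273.15 = 587.15 K.
T_C = 12 °C → 12 + 273.15 = 285.15 K.
No engine can exceed the Carnot limit: η_max = 1 − T_C/T_H = 1 − 285.15/587.15 = 0.5143.
W_max = η_max · Q_H = 0.5143 × 511 = 263 kJ.

W_max ≈ 263 kJ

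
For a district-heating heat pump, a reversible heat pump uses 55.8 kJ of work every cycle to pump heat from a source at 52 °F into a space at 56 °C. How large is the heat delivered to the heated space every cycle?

Q_H ≈ 409.2 kJ

T_H = 56 °C → 56 + 273.15 = 329.15 K.
T_C = 52 °F → (52 − 32) × 5/9 = 11.11 °C = 284.26 K.
COP_HP = T_H/(T_H − T_C) = 329.15/44.89 = 7.3325.
Q_H = COP_HP · W = 7.3325 × 55.8 = 409.2 kJ.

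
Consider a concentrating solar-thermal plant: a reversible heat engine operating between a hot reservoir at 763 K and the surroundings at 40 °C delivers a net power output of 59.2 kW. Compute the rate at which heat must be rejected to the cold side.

T_C = 40 °C → 40 + 273.15 = 313.15 K.
Carnot efficiency: η = 1 − T_C/T_H = 1 − 313.15/763.00 = 0.5896.
Since Q_C/Q_H = T_C/T_H and Q_H = W/η, Q_C = W·T_C/(T_H − T_C) = 59.2 × 313.15/449.85 = 41.2 kW.

Q̇_C ≈ 41.2 kW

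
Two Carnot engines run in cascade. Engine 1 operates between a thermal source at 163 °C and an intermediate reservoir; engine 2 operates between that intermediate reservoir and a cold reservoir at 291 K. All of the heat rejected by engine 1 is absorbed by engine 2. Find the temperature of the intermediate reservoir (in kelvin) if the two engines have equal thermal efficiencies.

T_H = 163 °C → 163 + 273.15 = 436.15 K.
Equal efficiencies require 1 − T_m/T_H = 1 − T_C/T_m, i.e. T_m/T_H = T_C/T_m, so T_m = √(T_H·T_C) = √(436.15 × 291.00) = 356 K.

T_m ≈ 356 K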